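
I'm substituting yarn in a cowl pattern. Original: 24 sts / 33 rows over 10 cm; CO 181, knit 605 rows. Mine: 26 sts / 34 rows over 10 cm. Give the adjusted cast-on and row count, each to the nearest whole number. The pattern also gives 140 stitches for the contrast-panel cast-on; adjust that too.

Stitches: 181 × 26/24 = 196.08 → 196.
Rows: 605 × 34/33 = 623.33 → 623.
contrast-panel cast-on: 140 × 26/24 = 151.67 → 152.

Cast on 196 stitches; work 623 rows; contrast-panel cast-on 152 stitches.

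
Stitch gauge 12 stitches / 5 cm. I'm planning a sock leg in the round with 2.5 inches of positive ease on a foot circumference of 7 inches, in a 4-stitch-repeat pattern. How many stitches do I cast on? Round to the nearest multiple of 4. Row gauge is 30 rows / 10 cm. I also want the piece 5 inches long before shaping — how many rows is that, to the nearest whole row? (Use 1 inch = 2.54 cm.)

Finished = 7 + 2.5 = 9.5 inches.
9.5 inches × 2.54 = 24.13 cm.
12/5 = 2.4 sts per cm; 24.13 × 2.4 = 57.91 sts.
Nearest multiple of 4 → 56.
5 inches = 12.70 cm; × 3 = 38.10 → 38 rows.

Cast on 56 stitches; work 38 rows.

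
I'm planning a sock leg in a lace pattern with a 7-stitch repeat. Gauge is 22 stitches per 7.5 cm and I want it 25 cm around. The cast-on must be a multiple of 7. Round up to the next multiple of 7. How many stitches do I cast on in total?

22 / 7.5 = 2.933 sts per cm.
25 × 2.933 = 73.33 sts.
Next multiple of 7: 77.

CO 77 sts.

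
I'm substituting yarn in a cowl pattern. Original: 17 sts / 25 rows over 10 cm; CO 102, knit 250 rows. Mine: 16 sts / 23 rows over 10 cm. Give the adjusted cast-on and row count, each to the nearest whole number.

Stitches: 102 × 16/17 = 96.00 → 96.
Rows: 250 × 23/25 = 230.00 → 230.

Cast on 96 stitches; work 230 rows.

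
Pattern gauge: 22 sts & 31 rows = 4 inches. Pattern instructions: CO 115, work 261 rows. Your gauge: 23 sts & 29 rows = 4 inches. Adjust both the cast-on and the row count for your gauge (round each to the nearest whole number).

Stitches: 115 × 23/22 = 120.23 → 120.
Rows: 261 × 29/31 = 244.16 → 244.

Cast on 120 stitches; work 244 rows.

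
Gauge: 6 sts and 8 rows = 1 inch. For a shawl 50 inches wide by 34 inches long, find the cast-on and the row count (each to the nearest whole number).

Stitch gauge = 6/1 = 6 sts/in; 50 × 6 = 300.00 → 300 sts.
Row gauge = 8/1 = 8 rows/in; 34 × 8 = 272.00 → 272 rows.

Cast on 300 stitches and work 272 rows.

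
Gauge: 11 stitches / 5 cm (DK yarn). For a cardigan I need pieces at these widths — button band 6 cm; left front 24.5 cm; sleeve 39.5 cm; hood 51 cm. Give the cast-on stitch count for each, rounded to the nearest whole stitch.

button band 13; left front 54; sleeve 87; hood 112.

Rate = 11/5 = 2.2 sts per cm.
button band: 6 × 2.2 = 13.20 → 13.
left front: 24.5 × 2.2 = 53.90 → 54.
sleeve: 39.5 × 2.2 = 86.90 → 87.
hood: 51 × 2.2 = 112.20 → 112.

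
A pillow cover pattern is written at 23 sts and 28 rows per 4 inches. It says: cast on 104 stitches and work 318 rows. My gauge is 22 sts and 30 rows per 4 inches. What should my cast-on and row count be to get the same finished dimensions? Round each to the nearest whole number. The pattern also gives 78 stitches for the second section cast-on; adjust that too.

Cast on 99 stitches; work 341 rows; second section cast-on 75 stitches.

Stitches: 104 × 22/23 = 99.48 → 99.
Rows: 318 × 30/28 = 340.71 → 341.
second section cast-on: 78 × 22/23 = 74.61 → 75.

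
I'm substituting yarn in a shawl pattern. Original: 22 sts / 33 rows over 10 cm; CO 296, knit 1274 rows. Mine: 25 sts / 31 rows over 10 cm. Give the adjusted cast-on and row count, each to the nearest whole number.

Cast on 336 stitches; work 1197 rows.

Stitches: 296 × 25/22 = 336.36 → 336.
Rows: 1274 × 31/33 = 1196.79 → 1197.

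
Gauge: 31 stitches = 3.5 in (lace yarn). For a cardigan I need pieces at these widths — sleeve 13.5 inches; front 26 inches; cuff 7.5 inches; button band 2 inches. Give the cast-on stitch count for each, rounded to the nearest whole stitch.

Rate = 31/3.5 = 8.857 sts per in.
sleeve: 13.5 × 8.857 = 119.57 → 120.
front: 26 × 8.857 = 230.29 → 230.
cuff: 7.5 × 8.857 = 66.43 → 66.
button band: 2 × 8.857 = 17.71 → 18.

sleeve 120; front 230; cuff 66; button band 18.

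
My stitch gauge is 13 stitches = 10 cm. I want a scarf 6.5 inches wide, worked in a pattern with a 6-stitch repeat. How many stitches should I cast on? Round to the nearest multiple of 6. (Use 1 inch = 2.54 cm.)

6.5 in = 6.5 × 2.54 = 16.51 cm.
13 / 10 = 1.3 sts/cm.
16.51 × 1.3 = 21.46 sts.
→ 24.

24 stitches.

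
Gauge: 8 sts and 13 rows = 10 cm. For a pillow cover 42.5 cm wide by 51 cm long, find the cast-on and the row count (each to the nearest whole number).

Cast on 34 stitches and work 66 rows.

Stitch gauge = 8/10 = 0.8 sts/cm; 42.5 × 0.8 = 34.00 → 34 sts.
Row gauge = 13/10 = 1.3 rows/cm; 51 × 1.3 = 66.30 → 66 rows.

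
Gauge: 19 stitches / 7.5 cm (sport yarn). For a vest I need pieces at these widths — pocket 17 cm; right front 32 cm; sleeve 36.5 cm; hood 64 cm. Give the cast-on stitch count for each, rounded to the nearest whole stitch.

pocket 43; right front 81; sleeve 92; hood 162.

Rate = 19/7.5 = 2.533 sts per cm.
pocket: 17 × 2.533 = 43.07 → 43.
right front: 32 × 2.533 = 81.07 → 81.
sleeve: 36.5 × 2.533 = 92.47 → 92.
hood: 64 × 2.533 = 162.13 → 162.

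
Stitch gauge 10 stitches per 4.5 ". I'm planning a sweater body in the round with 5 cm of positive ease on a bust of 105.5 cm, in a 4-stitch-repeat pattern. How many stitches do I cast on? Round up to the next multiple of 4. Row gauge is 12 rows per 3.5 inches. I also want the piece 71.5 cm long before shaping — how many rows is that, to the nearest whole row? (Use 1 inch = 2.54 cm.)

Finished = 105.5 + 5 = 110.5 cm.
110.5 cm × 1/2.54 = 43.50 inches.
10/4.5 = 2.222 sts per in; 43.50 × 2.222 = 96.68 sts.
Next multiple of 4 → 100.
71.5 cm = 28.15 inches; × 3.429 = 96.51 → 97 rows.

Cast on 100 stitches; work 97 rows.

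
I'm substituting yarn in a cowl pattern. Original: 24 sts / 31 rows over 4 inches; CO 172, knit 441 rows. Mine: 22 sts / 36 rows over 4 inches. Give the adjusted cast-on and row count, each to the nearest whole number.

Stitches: 172 × 22/24 = 157.67 → 158.
Rows: 441 × 36/31 = 512.13 → 512.

Cast on 158 stitches; work 512 rows.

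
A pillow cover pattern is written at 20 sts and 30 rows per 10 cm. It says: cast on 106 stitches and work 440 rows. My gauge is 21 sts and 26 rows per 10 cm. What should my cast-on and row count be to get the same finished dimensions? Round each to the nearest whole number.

Cast on 111 stitches; work 381 rows.

Stitches: 106 × 21/20 = 111.30 → 111.
Rows: 440 × 26/30 = 381.33 → 381.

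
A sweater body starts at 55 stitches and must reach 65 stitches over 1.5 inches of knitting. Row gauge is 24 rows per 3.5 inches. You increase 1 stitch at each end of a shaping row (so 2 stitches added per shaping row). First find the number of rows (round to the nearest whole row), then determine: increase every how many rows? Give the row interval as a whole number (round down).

Increase every 2nd row.

Rows = 1.5 × 6.857 = 10.3 → 10 rows.
Stitches to add: 10 → 5 shaping rows (at 2 st each).
10 / 5 = 2.00 → every 2 rows.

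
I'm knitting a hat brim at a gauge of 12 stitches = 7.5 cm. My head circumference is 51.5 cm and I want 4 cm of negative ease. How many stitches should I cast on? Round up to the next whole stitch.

Cast on 76 stitches.

Finished = 51.5 − 4 = 47.5 cm.
12 / 7.5 = 1.6 sts per cm.
47.50 × 1.6 = 76.00 sts.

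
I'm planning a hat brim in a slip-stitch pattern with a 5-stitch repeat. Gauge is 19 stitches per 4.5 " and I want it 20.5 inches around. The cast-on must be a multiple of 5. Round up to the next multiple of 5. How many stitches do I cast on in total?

Cast on 90 stitches.

19 / 4.5 = 4.222 sts per inch.
20.5 × 4.222 = 86.56 sts.
Next multiple of 5: 90.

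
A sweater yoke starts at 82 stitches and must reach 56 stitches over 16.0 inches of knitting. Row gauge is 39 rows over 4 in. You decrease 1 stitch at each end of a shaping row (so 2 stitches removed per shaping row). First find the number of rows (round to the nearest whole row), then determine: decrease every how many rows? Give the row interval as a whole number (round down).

Rows = 16.0 × 9.75 = 156.0 → 156 rows.
Stitches to remove: 26 → 13 shaping rows (at 2 st each).
156 / 13 = 12.00 → every 12 rows.

Decrease every 12th row.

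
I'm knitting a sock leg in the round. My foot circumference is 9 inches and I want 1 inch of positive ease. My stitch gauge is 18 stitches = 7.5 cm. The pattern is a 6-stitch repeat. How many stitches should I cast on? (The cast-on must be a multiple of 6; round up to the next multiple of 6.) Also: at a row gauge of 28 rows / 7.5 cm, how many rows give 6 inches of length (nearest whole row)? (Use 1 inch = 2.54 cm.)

Finished = 9 + 1 = 10 inches.
10 inches × 2.54 = 25.40 cm.
18/7.5 = 2.4 sts per cm; 25.40 × 2.4 = 60.96 sts.
Next multiple of 6 → 66.
6 inches = 15.24 cm; × 3.733 = 56.90 → 57 rows.

Cast on 66 stitches; work 57 rows.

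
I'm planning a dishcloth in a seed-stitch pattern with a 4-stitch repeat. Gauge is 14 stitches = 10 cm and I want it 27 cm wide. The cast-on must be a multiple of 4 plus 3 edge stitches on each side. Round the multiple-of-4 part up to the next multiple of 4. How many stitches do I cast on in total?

14 / 10 = 1.4 sts per cm.
27 × 1.4 = 37.80 sts.
Less 6 edge sts → 31.80 for the repeat.
Next multiple of 4: 32.
Add back 6 edge sts → 38.

38 stitches.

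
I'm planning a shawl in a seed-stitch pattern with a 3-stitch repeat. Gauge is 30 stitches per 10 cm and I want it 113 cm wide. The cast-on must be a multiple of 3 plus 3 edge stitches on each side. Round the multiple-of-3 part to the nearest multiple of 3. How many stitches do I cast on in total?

Cast on 339 stitches.

30 / 10 = 3 sts per cm.
113 × 3 = 339.00 sts.
Less 6 edge sts → 333.00 for the repeat.
Nearest multiple of 3: 333.
Add back 6 edge sts → 339.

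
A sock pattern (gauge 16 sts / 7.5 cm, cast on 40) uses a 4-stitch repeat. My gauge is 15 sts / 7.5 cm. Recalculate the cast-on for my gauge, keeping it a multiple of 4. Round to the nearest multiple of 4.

40 × 15 / 16 = 37.50.
Nearest multiple of 4: 36.

Cast on 36 stitches.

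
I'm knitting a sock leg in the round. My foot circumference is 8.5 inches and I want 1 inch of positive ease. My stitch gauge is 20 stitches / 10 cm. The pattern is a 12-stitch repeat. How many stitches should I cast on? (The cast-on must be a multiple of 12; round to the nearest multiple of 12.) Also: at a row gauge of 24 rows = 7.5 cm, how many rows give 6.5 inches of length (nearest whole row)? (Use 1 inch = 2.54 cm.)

Cast on 48 stitches; work 53 rows.

Finished = 8.5 + 1 = 9.5 inches.
9.5 inches × 2.54 = 24.13 cm.
20/10 = 2 sts per cm; 24.13 × 2 = 48.26 sts.
Nearest multiple of 12 → 48.
6.5 inches = 16.51 cm; × 3.2 = 52.83 → 53 rows.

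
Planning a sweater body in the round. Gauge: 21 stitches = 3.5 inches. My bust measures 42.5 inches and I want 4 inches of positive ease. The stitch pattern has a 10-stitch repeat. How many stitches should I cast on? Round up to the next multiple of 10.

Finished = 42.5 + 4 = 46.5 inches.
21 / 3.5 = 6 sts/in.
46.5 × 6 = 279.00 sts.
Next multiple of 10: 280.

Cast on 280 stitches.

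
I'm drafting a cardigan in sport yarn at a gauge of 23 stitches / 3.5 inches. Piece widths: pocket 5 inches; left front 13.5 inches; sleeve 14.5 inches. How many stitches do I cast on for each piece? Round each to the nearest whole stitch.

Rate = 23/3.5 = 6.571 sts per in.
pocket: 5 × 6.571 = 32.86 → 33.
left front: 13.5 × 6.571 = 88.71 → 89.
sleeve: 14.5 × 6.571 = 95.29 → 95.

pocket 33; left front 89; sleeve 95.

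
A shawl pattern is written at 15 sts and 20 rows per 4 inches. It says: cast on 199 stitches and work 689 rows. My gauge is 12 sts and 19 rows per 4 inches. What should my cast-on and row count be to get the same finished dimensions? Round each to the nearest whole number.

Cast on 159 stitches; work 655 rows.

Stitches: 199 × 12/15 = 159.20 → 159.
Rows: 689 × 19/20 = 654.55 → 655.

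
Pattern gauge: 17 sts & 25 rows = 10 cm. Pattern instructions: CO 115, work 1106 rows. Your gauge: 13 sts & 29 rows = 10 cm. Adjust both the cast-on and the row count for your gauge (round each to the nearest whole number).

Cast on 88 stitches; work 1283 rows.

Stitches: 115 × 13/17 = 87.94 → 88.
Rows: 1106 × 29/25 = 1282.96 → 1283.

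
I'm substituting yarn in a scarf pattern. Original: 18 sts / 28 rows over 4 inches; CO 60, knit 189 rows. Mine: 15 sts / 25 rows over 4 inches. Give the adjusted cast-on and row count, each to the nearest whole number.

Stitches: 60 × 15/18 = 50.00 → 50.
Rows: 189 × 25/28 = 168.75 → 169.

Cast on 50 stitches; work 169 rows.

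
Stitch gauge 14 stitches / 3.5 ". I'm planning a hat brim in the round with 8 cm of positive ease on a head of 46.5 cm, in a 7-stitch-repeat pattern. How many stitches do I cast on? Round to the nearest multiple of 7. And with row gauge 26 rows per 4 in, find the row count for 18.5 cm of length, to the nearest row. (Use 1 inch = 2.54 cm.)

Finished = 46.5 + 8 = 54.5 cm.
54.5 cm × 1/2.54 = 21.46 inches.
14/3.5 = 4 sts per in; 21.46 × 4 = 85.83 sts.
Nearest multiple of 7 → 84.
18.5 cm = 7.28 inches; × 6.5 = 47.34 → 47 rows.

Cast on 84 stitches; work 47 rows.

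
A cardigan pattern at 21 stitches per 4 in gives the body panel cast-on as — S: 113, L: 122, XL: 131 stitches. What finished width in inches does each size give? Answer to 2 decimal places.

21/4 = 5.25 sts per in.
S: 113 / 5.25 = 21.524 → 21.52 in.
L: 122 / 5.25 = 23.238 → 23.24 in.
XL: 131 / 5.25 = 24.952 → 24.95 in.

S 21.52 inches; L 23.24 inches; XL 24.95 inches.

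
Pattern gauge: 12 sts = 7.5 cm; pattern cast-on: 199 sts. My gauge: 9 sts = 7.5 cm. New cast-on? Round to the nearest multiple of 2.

CO 150 sts.

Scale factor = 9 / 12 = 0.750.
199 × 9 / 12 = 149.25 sts.
→ 150 sts.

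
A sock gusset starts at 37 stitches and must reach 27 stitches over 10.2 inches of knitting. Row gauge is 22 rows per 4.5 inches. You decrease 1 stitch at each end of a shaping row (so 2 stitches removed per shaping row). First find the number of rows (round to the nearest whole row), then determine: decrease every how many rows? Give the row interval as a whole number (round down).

Decrease every 10th row.

Rows = 10.2 × 4.889 = 49.9 → 50 rows.
Stitches to remove: 10 → 5 shaping rows (at 2 st each).
50 / 5 = 10.00 → every 10 rows.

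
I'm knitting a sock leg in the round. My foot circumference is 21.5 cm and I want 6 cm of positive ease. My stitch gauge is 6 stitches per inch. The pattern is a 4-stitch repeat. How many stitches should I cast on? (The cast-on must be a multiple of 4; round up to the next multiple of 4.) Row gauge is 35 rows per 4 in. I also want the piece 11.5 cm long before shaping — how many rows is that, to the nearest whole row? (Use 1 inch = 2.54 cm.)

Finished = 21.5 + 6 = 27.5 cm.
27.5 cm × 1/2.54 = 10.83 inches.
6/1 = 6 sts per in; 10.83 × 6 = 64.96 sts.
Next multiple of 4 → 68.
11.5 cm = 4.53 inches; × 8.75 = 39.62 → 40 rows.

Cast on 68 stitches; work 40 rows.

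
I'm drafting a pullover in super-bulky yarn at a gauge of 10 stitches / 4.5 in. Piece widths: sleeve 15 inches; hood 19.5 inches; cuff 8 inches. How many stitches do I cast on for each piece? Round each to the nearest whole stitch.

Rate = 10/4.5 = 2.222 sts per in.
sleeve: 15 × 2.222 = 33.33 → 33.
hood: 19.5 × 2.222 = 43.33 → 43.
cuff: 8 × 2.222 = 17.78 → 18.

sleeve 33; hood 43; cuff 18.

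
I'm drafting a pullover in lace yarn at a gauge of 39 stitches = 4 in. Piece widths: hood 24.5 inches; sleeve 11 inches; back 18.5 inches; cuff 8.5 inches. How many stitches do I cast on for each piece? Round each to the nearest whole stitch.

Rate = 39/4 = 9.75 sts per in.
hood: 24.5 × 9.75 = 238.88 → 239.
sleeve: 11 × 9.75 = 107.25 → 107.
back: 18.5 × 9.75 = 180.38 → 180.
cuff: 8.5 × 9.75 = 82.88 → 83.

hood 239; sleeve 107; back 180; cuff 83.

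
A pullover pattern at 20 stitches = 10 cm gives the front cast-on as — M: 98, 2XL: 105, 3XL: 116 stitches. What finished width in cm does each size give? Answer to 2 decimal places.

20/10 = 2 sts per cm.
M: 98 / 2 = 49.000 → 49.00 cm.
2XL: 105 / 2 = 52.500 → 52.50 cm.
3XL: 116 / 2 = 58.000 → 58.00 cm.

M 49.00 cm; 2XL 52.50 cm; 3XL 58.00 cm.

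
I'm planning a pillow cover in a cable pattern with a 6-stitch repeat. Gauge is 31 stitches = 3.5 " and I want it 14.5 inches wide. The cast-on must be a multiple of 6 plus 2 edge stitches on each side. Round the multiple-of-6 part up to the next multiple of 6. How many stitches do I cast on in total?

Cast on 130 stitches.

31 / 3.5 = 8.857 sts per inch.
14.5 × 8.857 = 128.43 sts.
Less 4 edge sts → 124.43 for the repeat.
Next multiple of 6: 126.
Add back 4 edge sts → 130.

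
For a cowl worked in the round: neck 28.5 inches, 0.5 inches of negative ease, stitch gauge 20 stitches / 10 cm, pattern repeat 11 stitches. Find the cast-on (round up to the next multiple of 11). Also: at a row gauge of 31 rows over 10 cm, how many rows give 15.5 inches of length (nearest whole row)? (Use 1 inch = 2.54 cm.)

Finished = 28.5 − 0.5 = 28 inches.
28 inches × 2.54 = 71.12 cm.
20/10 = 2 sts per cm; 71.12 × 2 = 142.24 sts.
Next multiple of 11 → 143.
15.5 inches = 39.37 cm; × 3.1 = 122.05 → 122 rows.

Cast on 143 stitches; work 122 rows.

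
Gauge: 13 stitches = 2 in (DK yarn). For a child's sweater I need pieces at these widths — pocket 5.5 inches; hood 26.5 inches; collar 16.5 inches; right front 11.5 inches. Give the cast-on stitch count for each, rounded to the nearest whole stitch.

pocket 36; hood 172; collar 107; right front 75.

Rate = 13/2 = 6.5 sts per in.
pocket: 5.5 × 6.5 = 35.75 → 36.
hood: 26.5 × 6.5 = 172.25 → 172.
collar: 16.5 × 6.5 = 107.25 → 107.
right front: 11.5 × 6.5 = 74.75 → 75.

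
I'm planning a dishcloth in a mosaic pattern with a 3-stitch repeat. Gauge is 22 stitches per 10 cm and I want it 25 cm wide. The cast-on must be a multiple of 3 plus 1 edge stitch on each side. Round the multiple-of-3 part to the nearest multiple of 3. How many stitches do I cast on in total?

22 / 10 = 2.2 sts per cm.
25 × 2.2 = 55.00 sts.
Less 2 edge sts → 53.00 for the repeat.
Nearest multiple of 3: 54.
Add back 2 edge sts → 56.

56 stitches.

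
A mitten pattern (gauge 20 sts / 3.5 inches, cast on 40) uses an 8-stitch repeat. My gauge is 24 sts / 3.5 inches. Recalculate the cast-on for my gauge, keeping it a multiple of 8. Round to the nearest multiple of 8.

Cast on 48 stitches.

40 × 24 / 20 = 48.00.
Nearest multiple of 8: 48.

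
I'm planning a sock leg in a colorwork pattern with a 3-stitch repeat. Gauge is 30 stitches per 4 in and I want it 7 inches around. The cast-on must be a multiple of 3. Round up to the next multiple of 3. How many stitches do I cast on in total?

54 stitches.

30 / 4 = 7.5 sts per inch.
7 × 7.5 = 52.50 sts.
Next multiple of 3: 54.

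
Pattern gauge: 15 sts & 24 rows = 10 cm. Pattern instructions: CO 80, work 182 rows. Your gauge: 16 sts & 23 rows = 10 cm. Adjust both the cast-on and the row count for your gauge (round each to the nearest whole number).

Stitches: 80 × 16/15 = 85.33 → 85.
Rows: 182 × 23/24 = 174.42 → 174.

Cast on 85 stitches; work 174 rows.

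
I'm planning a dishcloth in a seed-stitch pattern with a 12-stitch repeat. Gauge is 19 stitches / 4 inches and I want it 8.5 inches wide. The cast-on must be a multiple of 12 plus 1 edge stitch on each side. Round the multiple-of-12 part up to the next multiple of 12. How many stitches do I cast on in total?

50 stitches.

19 / 4 = 4.75 sts per inch.
8.5 × 4.75 = 40.38 sts.
Less 2 edge sts → 38.38 for the repeat.
Next multiple of 12: 48.
Add back 2 edge sts → 50.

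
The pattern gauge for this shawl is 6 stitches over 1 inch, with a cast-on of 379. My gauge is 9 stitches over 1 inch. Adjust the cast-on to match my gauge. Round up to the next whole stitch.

Scale factor = 9 / 6 = 1.500.
379 × 9 / 6 = 568.50 sts.
→ 569 sts.

569 stitches.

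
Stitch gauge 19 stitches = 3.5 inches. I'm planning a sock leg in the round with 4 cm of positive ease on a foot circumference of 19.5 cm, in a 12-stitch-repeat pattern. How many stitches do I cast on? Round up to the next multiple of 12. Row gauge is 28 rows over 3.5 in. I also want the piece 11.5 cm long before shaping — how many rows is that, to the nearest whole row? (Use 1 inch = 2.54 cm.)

Cast on 60 stitches; work 36 rows.

Finished = 19.5 + 4 = 23.5 cm.
23.5 cm × 1/2.54 = 9.25 inches.
19/3.5 = 5.429 sts per in; 9.25 × 5.429 = 50.22 sts.
Next multiple of 12 → 60.
11.5 cm = 4.53 inches; × 8 = 36.22 → 36 rows.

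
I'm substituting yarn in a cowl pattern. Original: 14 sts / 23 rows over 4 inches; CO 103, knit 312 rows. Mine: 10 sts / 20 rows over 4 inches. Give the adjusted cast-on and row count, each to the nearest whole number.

Stitches: 103 × 10/14 = 73.57 → 74.
Rows: 312 × 20/23 = 271.30 → 271.

Cast on 74 stitches; work 271 rows.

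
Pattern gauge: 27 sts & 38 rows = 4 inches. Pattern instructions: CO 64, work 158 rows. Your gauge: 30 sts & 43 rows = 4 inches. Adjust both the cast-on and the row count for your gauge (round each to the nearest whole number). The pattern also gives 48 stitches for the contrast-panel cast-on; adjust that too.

Stitches: 64 × 30/27 = 71.11 → 71.
Rows: 158 × 43/38 = 178.79 → 179.
contrast-panel cast-on: 48 × 30/27 = 53.33 → 53.

Cast on 71 stitches; work 179 rows; contrast-panel cast-on 53 stitches.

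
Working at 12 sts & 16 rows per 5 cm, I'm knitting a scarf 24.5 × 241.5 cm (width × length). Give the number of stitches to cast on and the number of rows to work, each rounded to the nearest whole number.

Cast on 59 stitches and work 773 rows.

Stitch gauge = 12/5 = 2.4 sts/cm; 24.5 × 2.4 = 58.80 → 59 sts.
Row gauge = 16/5 = 3.2 rows/cm; 241.5 × 3.2 = 772.80 → 773 rows.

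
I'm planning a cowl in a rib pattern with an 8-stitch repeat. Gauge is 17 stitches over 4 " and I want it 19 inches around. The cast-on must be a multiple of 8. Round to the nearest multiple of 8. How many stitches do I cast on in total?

17 / 4 = 4.25 sts per inch.
19 × 4.25 = 80.75 sts.
Nearest multiple of 8: 80.

CO 80 sts.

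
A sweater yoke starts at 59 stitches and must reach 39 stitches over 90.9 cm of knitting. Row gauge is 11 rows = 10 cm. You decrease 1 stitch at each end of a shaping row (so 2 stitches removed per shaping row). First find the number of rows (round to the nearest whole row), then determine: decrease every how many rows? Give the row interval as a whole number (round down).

Rows = 90.9 × 1.1 = 100.0 → 100 rows.
Stitches to remove: 20 → 10 shaping rows (at 2 st each).
100 / 10 = 10.00 → every 10 rows.

Decrease every 10th row.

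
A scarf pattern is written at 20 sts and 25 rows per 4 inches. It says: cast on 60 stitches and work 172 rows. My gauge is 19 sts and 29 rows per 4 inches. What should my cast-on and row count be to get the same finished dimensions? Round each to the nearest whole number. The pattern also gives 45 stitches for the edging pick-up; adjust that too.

Cast on 57 stitches; work 200 rows; edging pick-up 43 stitches.

Stitches: 60 × 19/20 = 57.00 → 57.
Rows: 172 × 29/25 = 199.52 → 200.
edging pick-up: 45 × 19/20 = 42.75 → 43.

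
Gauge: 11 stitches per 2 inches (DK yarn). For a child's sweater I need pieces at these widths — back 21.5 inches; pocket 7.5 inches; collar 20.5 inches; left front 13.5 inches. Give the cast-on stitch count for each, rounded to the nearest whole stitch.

Rate = 11/2 = 5.5 sts per in.
back: 21.5 × 5.5 = 118.25 → 118.
pocket: 7.5 × 5.5 = 41.25 → 41.
collar: 20.5 × 5.5 = 112.75 → 113.
left front: 13.5 × 5.5 = 74.25 → 74.

back 118; pocket 41; collar 113; left front 74.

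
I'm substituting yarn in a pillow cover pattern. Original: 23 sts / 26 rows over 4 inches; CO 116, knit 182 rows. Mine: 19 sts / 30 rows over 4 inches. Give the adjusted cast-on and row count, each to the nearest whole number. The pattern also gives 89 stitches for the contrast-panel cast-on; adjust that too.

Cast on 96 stitches; work 210 rows; contrast-panel cast-on 74 stitches.

Stitches: 116 × 19/23 = 95.83 → 96.
Rows: 182 × 30/26 = 210.00 → 210.
contrast-panel cast-on: 89 × 19/23 = 73.52 → 74.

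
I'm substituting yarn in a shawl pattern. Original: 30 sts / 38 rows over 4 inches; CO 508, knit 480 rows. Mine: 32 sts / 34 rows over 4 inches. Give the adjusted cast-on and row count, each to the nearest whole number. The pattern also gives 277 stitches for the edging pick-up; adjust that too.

Cast on 542 stitches; work 429 rows; edging pick-up 295 stitches.

Stitches: 508 × 32/30 = 541.87 → 542.
Rows: 480 × 34/38 = 429.47 → 429.
edging pick-up: 277 × 32/30 = 295.47 → 295.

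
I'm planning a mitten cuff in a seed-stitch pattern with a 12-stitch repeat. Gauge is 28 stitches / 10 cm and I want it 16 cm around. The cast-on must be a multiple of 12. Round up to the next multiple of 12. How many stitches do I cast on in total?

28 / 10 = 2.8 sts per cm.
16 × 2.8 = 44.80 sts.
Next multiple of 12: 48.

48 stitches.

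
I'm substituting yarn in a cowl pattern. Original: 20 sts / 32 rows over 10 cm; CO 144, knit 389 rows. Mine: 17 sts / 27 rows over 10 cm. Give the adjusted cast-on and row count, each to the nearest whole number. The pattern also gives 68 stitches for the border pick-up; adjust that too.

Cast on 122 stitches; work 328 rows; border pick-up 58 stitches.

Stitches: 144 × 17/20 = 122.40 → 122.
Rows: 389 × 27/32 = 328.22 → 328.
border pick-up: 68 × 17/20 = 57.80 → 58.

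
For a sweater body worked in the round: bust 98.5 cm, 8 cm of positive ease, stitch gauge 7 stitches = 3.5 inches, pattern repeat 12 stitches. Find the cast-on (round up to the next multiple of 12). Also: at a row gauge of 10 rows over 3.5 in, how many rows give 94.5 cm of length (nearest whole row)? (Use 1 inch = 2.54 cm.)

Finished = 98.5 + 8 = 106.5 cm.
106.5 cm × 1/2.54 = 41.93 inches.
7/3.5 = 2 sts per in; 41.93 × 2 = 83.86 sts.
Next multiple of 12 → 84.
94.5 cm = 37.20 inches; × 2.857 = 106.30 → 106 rows.

Cast on 84 stitches; work 106 rows.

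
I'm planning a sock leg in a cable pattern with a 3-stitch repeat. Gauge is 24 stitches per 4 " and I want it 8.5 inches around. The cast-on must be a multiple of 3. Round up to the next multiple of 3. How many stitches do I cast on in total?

24 / 4 = 6 sts per inch.
8.5 × 6 = 51.00 sts.
Next multiple of 3: 51.

CO 51 sts.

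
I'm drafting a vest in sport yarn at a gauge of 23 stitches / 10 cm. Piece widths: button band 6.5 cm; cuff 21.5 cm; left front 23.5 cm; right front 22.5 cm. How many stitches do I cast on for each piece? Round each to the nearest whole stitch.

button band 15; cuff 49; left front 54; right front 52.

Rate = 23/10 = 2.3 sts per cm.
button band: 6.5 × 2.3 = 14.95 → 15.
cuff: 21.5 × 2.3 = 49.45 → 49.
left front: 23.5 × 2.3 = 54.05 → 54.
right front: 22.5 × 2.3 = 51.75 → 52.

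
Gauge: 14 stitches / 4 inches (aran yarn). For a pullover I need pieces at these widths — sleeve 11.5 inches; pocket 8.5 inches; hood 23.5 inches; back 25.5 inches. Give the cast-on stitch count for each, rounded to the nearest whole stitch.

Rate = 14/4 = 3.5 sts per in.
sleeve: 11.5 × 3.5 = 40.25 → 40.
pocket: 8.5 × 3.5 = 29.75 → 30.
hood: 23.5 × 3.5 = 82.25 → 82.
back: 25.5 × 3.5 = 89.25 → 89.

sleeve 40; pocket 30; hood 82; back 89.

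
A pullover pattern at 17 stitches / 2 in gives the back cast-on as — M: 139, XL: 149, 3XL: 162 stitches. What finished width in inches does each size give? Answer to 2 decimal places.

17/2 = 8.5 sts per in.
M: 139 / 8.5 = 16.353 → 16.35 in.
XL: 149 / 8.5 = 17.529 → 17.53 in.
3XL: 162 / 8.5 = 19.059 → 19.06 in.

M 16.35 inches; XL 17.53 inches; 3XL 19.06 inches.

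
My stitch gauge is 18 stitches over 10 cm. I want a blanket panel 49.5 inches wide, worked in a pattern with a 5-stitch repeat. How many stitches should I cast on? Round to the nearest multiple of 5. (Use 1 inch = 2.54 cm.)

CO 225 sts.

49.5 in = 49.5 × 2.54 = 125.73 cm.
18 / 10 = 1.8 sts/cm.
125.73 × 1.8 = 226.31 sts.
→ 225.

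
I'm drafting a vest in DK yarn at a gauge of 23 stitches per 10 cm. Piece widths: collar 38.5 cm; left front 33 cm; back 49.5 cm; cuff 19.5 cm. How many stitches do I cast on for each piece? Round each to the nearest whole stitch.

Rate = 23/10 = 2.3 sts per cm.
collar: 38.5 × 2.3 = 88.55 → 89.
left front: 33 × 2.3 = 75.90 → 76.
back: 49.5 × 2.3 = 113.85 → 114.
cuff: 19.5 × 2.3 = 44.85 → 45.

collar 89; left front 76; back 114; cuff 45.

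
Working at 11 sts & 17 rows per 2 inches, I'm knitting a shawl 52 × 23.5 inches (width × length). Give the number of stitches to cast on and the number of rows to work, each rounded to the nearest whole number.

Stitch gauge = 11/2 = 5.5 sts/in; 52 × 5.5 = 286.00 → 286 sts.
Row gauge = 17/2 = 8.5 rows/in; 23.5 × 8.5 = 199.75 → 200 rows.

Cast on 286 stitches and work 200 rows.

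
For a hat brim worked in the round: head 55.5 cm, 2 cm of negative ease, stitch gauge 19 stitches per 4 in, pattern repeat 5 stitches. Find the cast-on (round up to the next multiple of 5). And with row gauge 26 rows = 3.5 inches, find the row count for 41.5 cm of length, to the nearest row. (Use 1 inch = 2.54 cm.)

Cast on 105 stitches; work 121 rows.

Finished = 55.5 − 2 = 53.5 cm.
53.5 cm × 1/2.54 = 21.06 inches.
19/4 = 4.75 sts per in; 21.06 × 4.75 = 100.05 sts.
Next multiple of 5 → 105.
41.5 cm = 16.34 inches; × 7.429 = 121.37 → 121 rows.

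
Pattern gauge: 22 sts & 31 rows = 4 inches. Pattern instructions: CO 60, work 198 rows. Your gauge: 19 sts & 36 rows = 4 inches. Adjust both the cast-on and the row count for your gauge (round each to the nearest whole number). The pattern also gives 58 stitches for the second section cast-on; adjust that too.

Stitches: 60 × 19/22 = 51.82 → 52.
Rows: 198 × 36/31 = 229.94 → 230.
second section cast-on: 58 × 19/22 = 50.09 → 50.

Cast on 52 stitches; work 230 rows; second section cast-on 50 stitches.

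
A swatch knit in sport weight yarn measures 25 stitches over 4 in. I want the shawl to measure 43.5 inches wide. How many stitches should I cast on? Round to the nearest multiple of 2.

Cast on 272 stitches.

25 stitches / 4 in = 6.25 stitches per inch.
43.5 × 6.25 = 271.88 stitches.
Round to nearest multiple of 2 → 272.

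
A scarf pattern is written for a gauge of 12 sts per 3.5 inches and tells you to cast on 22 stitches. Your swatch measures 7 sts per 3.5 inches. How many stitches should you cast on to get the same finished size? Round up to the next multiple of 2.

Scale factor = 7 / 12 = 0.583.
22 × 7 / 12 = 12.83 sts.
→ 14 sts.

CO 14 sts.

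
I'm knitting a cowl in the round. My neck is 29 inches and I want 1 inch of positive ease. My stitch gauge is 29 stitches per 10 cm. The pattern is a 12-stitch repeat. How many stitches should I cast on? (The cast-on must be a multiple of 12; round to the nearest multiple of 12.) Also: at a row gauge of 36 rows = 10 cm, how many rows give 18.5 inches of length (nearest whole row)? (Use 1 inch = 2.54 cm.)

Cast on 216 stitches; work 169 rows.

Finished = 29 + 1 = 30 inches.
30 inches × 2.54 = 76.20 cm.
29/10 = 2.9 sts per cm; 76.20 × 2.9 = 220.98 sts.
Nearest multiple of 12 → 216.
18.5 inches = 46.99 cm; × 3.6 = 169.16 → 169 rows.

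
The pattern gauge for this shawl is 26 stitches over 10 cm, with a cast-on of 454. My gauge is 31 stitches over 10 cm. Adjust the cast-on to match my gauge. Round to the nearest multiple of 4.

Scale factor = 31 / 26 = 1.192.
454 × 31 / 26 = 541.31 sts.
→ 540 sts.

CO 540 sts.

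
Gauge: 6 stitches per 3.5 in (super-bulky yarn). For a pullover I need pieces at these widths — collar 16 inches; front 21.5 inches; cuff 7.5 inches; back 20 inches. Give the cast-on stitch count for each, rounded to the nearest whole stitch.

Rate = 6/3.5 = 1.714 sts per in.
collar: 16 × 1.714 = 27.43 → 27.
front: 21.5 × 1.714 = 36.86 → 37.
cuff: 7.5 × 1.714 = 12.86 → 13.
back: 20 × 1.714 = 34.29 → 34.

collar 27; front 37; cuff 13; back 34.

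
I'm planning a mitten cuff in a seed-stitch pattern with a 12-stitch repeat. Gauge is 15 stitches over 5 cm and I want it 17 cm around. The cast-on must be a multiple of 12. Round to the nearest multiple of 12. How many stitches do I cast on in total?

48 stitches.

15 / 5 = 3 sts per cm.
17 × 3 = 51.00 sts.
Nearest multiple of 12: 48.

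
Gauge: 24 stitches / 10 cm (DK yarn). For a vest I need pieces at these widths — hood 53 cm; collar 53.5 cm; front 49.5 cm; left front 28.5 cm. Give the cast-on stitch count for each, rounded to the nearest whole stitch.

Rate = 24/10 = 2.4 sts per cm.
hood: 53 × 2.4 = 127.20 → 127.
collar: 53.5 × 2.4 = 128.40 → 128.
front: 49.5 × 2.4 = 118.80 → 119.
left front: 28.5 × 2.4 = 68.40 → 68.

hood 127; collar 128; front 119; left front 68.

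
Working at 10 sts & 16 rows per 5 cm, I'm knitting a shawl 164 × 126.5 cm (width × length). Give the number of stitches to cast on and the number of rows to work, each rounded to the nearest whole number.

Stitch gauge = 10/5 = 2 sts/cm; 164 × 2 = 328.00 → 328 sts.
Row gauge = 16/5 = 3.2 rows/cm; 126.5 × 3.2 = 404.80 → 405 rows.

Cast on 328 stitches and work 405 rows.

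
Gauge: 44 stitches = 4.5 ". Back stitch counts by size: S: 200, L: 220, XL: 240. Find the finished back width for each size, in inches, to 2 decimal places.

44/4.5 = 9.778 sts per in.
S: 200 / 9.778 = 20.455 → 20.45 in.
L: 220 / 9.778 = 22.500 → 22.50 in.
XL: 240 / 9.778 = 24.545 → 24.55 in.

S 20.45 inches; L 22.50 inches; XL 24.55 inches.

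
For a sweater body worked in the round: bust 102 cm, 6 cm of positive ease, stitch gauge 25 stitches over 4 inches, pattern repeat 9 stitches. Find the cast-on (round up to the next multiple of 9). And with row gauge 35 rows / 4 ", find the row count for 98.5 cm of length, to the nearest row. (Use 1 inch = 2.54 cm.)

Cast on 270 stitches; work 339 rows.

Finished = 102 + 6 = 108 cm.
108 cm × 1/2.54 = 42.52 inches.
25/4 = 6.25 sts per in; 42.52 × 6.25 = 265.75 sts.
Next multiple of 9 → 270.
98.5 cm = 38.78 inches; × 8.75 = 339.32 → 339 rows.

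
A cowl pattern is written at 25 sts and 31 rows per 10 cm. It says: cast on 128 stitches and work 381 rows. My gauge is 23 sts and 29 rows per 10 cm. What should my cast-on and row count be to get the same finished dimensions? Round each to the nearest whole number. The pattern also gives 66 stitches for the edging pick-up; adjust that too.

Stitches: 128 × 23/25 = 117.76 → 118.
Rows: 381 × 29/31 = 356.42 → 356.
edging pick-up: 66 × 23/25 = 60.72 → 61.

Cast on 118 stitches; work 356 rows; edging pick-up 61 stitches.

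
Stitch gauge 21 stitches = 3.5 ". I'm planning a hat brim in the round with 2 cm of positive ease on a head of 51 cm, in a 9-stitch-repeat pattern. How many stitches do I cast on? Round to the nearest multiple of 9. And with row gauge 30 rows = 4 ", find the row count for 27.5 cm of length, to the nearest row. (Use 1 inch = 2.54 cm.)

Finished = 51 + 2 = 53 cm.
53 cm × 1/2.54 = 20.87 inches.
21/3.5 = 6 sts per in; 20.87 × 6 = 125.20 sts.
Nearest multiple of 9 → 126.
27.5 cm = 10.83 inches; × 7.5 = 81.20 → 81 rows.

Cast on 126 stitches; work 81 rows.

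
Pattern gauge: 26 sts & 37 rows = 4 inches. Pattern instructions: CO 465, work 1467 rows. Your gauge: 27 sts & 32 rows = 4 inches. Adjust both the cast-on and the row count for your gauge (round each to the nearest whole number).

Stitches: 465 × 27/26 = 482.88 → 483.
Rows: 1467 × 32/37 = 1268.76 → 1269.

Cast on 483 stitches; work 1269 rows.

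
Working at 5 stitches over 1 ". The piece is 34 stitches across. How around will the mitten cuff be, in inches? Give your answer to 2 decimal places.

5 stitches / 1 inch = 5 stitches per inch.
34 / 5 = 6.800 inches.

6.80 inches.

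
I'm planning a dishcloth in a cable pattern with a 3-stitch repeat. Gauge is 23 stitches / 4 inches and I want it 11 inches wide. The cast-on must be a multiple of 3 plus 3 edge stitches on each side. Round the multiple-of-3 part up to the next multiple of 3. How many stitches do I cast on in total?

CO 66 sts.

23 / 4 = 5.75 sts per inch.
11 × 5.75 = 63.25 sts.
Less 6 edge sts → 57.25 for the repeat.
Next multiple of 3: 60.
Add back 6 edge sts → 66.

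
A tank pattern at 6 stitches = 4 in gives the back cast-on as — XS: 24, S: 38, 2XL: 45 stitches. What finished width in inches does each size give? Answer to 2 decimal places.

6/4 = 1.5 sts per in.
XS: 24 / 1.5 = 16.000 → 16.00 in.
S: 38 / 1.5 = 25.333 → 25.33 in.
2XL: 45 / 1.5 = 30.000 → 30.00 in.

XS 16.00 inches; S 25.33 inches; 2XL 30.00 inches.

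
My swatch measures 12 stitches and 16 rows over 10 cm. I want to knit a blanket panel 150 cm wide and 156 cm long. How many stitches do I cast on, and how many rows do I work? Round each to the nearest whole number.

Cast on 180 stitches and work 250 rows.

Stitch gauge = 12/10 = 1.2 sts/cm; 150 × 1.2 = 180.00 → 180 sts.
Row gauge = 16/10 = 1.6 rows/cm; 156 × 1.6 = 249.60 → 250 rows.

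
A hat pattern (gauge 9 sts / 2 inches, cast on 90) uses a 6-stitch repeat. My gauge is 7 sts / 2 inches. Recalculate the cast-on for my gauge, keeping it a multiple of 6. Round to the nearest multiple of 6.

72 stitches.

90 × 7 / 9 = 70.00.
Nearest multiple of 6: 72.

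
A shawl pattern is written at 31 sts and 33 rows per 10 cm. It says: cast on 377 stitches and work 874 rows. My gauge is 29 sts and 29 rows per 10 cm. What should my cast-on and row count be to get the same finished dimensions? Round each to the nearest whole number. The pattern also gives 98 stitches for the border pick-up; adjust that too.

Stitches: 377 × 29/31 = 352.68 → 353.
Rows: 874 × 29/33 = 768.06 → 768.
border pick-up: 98 × 29/31 = 91.68 → 92.

Cast on 353 stitches; work 768 rows; border pick-up 92 stitches.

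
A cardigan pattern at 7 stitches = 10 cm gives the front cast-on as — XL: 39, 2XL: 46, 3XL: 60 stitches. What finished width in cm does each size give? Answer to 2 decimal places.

XL 55.71 cm; 2XL 65.71 cm; 3XL 85.71 cm.

7/10 = 0.7 sts per cm.
XL: 39 / 0.7 = 55.714 → 55.71 cm.
2XL: 46 / 0.7 = 65.714 → 65.71 cm.
3XL: 60 / 0.7 = 85.714 → 85.71 cm.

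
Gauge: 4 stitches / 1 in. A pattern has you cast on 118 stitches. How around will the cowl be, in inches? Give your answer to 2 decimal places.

29.50 inches.

4 stitches / 1 inch = 4 stitches per inch.
118 / 4 = 29.500 inches.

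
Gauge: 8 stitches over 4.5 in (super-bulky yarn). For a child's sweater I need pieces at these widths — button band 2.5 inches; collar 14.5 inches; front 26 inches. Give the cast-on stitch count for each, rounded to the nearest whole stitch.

Rate = 8/4.5 = 1.778 sts per in.
button band: 2.5 × 1.778 = 4.44 → 4.
collar: 14.5 × 1.778 = 25.78 → 26.
front: 26 × 1.778 = 46.22 → 46.

button band 4; collar 26; front 46.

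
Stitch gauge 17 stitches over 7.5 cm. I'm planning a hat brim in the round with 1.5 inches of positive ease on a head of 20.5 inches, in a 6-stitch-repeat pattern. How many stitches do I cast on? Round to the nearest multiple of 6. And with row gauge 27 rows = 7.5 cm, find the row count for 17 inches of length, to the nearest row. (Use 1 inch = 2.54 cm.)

Cast on 126 stitches; work 155 rows.

Finished = 20.5 + 1.5 = 22 inches.
22 inches × 2.54 = 55.88 cm.
17/7.5 = 2.267 sts per cm; 55.88 × 2.267 = 126.66 sts.
Nearest multiple of 6 → 126.
17 inches = 43.18 cm; × 3.6 = 155.45 → 155 rows.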